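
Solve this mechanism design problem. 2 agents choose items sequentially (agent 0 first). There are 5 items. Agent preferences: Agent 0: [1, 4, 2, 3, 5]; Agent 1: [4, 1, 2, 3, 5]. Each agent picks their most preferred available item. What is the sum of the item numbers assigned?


Step 1: Agent 0 picks item 1
Step 2: Agent 1 picks item 4
Step 3: Sum = 1 + 4 = 5

5


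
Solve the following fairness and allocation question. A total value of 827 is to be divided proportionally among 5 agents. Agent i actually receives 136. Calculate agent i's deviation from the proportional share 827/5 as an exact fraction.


Step 1: Proportional share = 827/5
Step 2: Agent's actual allocation = 136
Step 3: Excess = 136 - 827/5 = -147/5

-147/5


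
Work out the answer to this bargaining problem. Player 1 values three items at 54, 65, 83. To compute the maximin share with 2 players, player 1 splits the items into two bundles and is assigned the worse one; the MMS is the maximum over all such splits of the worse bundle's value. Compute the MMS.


Step 1: Item values = 54, 65, 83
Step 2: Enumerate all 2-bundle partitions and take the smaller bundle:
  Partition 1: {54} vs {65,83} -> bundles 54, 148; min = 54
  Partition 2: {65} vs {54,83} -> bundles 65, 137; min = 65
  Partition 3: {83} vs {54,65} -> bundles 83, 119; min = 83
Step 3: MMS = max(54, 65, 83) = 83

83


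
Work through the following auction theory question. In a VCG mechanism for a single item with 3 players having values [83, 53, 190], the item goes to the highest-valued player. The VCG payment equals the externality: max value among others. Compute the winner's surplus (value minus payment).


Step 1: The winner is the agent with the highest value: agent 2 with value 190
Step 2: Values of other agents: [83, 53]
Step 3: VCG payment = max of others' values = 83
Step 4: Surplus = 190 - 83 = 107

107


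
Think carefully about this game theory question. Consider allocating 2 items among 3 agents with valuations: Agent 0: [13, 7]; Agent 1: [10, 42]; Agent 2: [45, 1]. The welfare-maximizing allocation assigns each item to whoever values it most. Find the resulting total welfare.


Step 1: For each item, find the maximum value among all agents.
Step 2: Item 0 -> Agent 2 (value 45)
Step 3: Item 1 -> Agent 1 (value 42)
Step 4: Total welfare = 45 + 42 = 87

87


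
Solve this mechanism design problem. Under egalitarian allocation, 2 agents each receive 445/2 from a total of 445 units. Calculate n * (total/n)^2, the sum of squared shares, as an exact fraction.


Step 1: Each agent's share = 445/2
Step 2: Square of each share = (445/2)^2 = 198025/4
Step 3: Sum of squares = 2 * 198025/4 = 198025/2

198025/2


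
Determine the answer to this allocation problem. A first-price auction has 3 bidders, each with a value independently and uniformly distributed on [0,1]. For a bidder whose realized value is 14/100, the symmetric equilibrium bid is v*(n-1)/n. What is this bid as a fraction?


Step 1: The symmetric BNE bidding function is b(v) = v * (n-1) / n
Step 2: Substitute v = 7/50 and n = 3
Step 3: b = 7/50 * 2/3
Step 4: b = 7/75

7/75


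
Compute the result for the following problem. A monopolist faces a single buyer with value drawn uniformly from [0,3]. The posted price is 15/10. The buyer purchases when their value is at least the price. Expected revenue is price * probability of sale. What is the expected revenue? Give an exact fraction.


Step 1: Posted price r = 3/2, value support [0,3]
Step 2: P(v >= r) = (3 - 3/2)/3 = 1/2
Step 3: Expected revenue = r * P(v >= r) = 3/2 * 1/2
Step 4: Revenue = 3/4

3/4


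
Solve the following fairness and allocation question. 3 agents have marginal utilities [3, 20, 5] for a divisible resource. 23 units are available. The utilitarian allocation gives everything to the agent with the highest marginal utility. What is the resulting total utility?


Step 1: The marginal utilities are [3, 20, 5]
Step 2: The highest marginal utility is 20
Step 3: All 23 units go to that agent
Step 4: Total utility = 20 * 23 = 460

460


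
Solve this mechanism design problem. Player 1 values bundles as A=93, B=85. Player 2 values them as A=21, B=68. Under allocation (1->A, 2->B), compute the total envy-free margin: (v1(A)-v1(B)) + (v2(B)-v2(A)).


Step 1: Player 1's margin = v1(A) - v1(B) = 93 - 85 = 8
Step 2: Player 2's margin = v2(B) - v2(A) = 68 - 21 = 47
Step 3: Total margin = 8 + 47 = 55

55


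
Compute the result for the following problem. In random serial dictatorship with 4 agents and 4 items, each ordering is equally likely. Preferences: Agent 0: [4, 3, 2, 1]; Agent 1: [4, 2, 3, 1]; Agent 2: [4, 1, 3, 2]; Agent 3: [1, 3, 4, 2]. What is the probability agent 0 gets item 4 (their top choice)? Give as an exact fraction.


Step 1: Agent 0 wants item 4
Step 2: There are 24 possible orderings of agents
Step 3: In 8 orderings, agent 0 gets item 4
Step 4: Probability = 8/24 = 1/3

1/3


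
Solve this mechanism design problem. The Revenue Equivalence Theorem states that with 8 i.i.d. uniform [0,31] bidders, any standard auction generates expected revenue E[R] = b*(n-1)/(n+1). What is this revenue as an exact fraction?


Step 1: By Revenue Equivalence, expected revenue = b*(n-1)/(n+1)
Step 2: Substituting n = 8, b = 31
Step 3: Revenue = 31*(8-1)/(8+1) = 31*7/9
Step 4: Revenue = 217/9

217/9


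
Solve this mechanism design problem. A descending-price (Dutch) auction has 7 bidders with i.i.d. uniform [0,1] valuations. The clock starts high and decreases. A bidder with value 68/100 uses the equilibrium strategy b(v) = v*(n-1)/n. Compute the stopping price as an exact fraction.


Step 1: Dutch auctions are strategically equivalent to first-price auctions
Step 2: The equilibrium bid is b(v) = v*(n-1)/n
Step 3: b = 17/25 * 6/7
Step 4: b = 102/175

102/175


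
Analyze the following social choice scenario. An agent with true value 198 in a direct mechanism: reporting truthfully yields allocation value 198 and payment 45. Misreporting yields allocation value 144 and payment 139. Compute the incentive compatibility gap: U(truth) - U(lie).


Step 1: U(truth) = value - payment = 198 - 45 = 153
Step 2: U(lie) = allocation - payment = 144 - 139 = 5
Step 3: IC gap = 153 - 5 = 148

148


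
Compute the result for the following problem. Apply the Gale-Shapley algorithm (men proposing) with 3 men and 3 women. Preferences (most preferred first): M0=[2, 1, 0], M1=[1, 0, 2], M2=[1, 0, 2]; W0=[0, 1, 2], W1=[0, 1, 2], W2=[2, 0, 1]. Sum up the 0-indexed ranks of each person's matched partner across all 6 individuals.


Step 1: Run Gale-Shapley (men propose, women hold best offer):
  M0 proposes to W2; she accepts
  M1 proposes to W1; she accepts
  M2 proposes to W1; rejected
  M2 proposes to W0; she accepts
Step 2: Final matching: W0-M2, W1-M1, W2-M0
Step 3: 0-indexed ranks (man's rank of his match, then woman's): 1 + 2 + 0 + 1 + 0 + 1
Step 4: Total rank sum = 5

5


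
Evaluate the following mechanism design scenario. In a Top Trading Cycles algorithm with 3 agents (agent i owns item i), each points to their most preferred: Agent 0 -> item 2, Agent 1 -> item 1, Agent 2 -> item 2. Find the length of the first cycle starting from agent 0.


Step 1: Trace the pointer graph from agent 0: 0 -> 2 -> 2
Step 2: A cycle is detected when we revisit agent 2
Step 3: The cycle is: 2 -> 2
Step 4: Cycle length = 1

1


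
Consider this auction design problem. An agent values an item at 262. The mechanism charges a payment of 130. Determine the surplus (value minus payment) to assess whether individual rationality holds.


Step 1: Surplus = value - payment = 262 - 130 = 132
Step 2: IR is satisfied (surplus >= 0)

132


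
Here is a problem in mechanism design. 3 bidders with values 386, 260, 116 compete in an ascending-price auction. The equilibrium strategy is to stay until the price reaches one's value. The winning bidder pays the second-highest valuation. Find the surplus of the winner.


Step 1: Identify the highest value: 386
Step 2: Identify the second-highest value: 260
Step 3: The final price = second-highest value = 260
Step 4: Surplus = 386 - 260 = 126

126


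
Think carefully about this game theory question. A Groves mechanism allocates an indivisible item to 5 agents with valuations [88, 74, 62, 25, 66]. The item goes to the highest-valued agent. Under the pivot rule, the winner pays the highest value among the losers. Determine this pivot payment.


Step 1: The efficient winner is agent 0 with value 88
Step 2: Other agents' values: [74, 62, 25, 66]
Step 3: Pivot payment = max(others) = 74
Step 4: The winner pays 74

74


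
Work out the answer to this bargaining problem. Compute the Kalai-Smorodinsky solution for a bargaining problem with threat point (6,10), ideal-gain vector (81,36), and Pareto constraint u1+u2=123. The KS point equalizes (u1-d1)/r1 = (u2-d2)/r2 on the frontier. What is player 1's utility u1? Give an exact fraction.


Step 1: At the KS point, (u1-d1)/r1 = (u2-d2)/r2 = t and u1+u2 = 123
Step 2: u1 = d1 + r1*t and u2 = d2 + r2*t, so (d1 + r1*t) + (d2 + r2*t) = 123
Step 3: t = (123 - 6 - 10)/(81 + 36) = 107/117
Step 4: u1 = d1 + r1*t = 6 + 81 * 107/117 = 1041/13
Step 5: (Check: u2 = d2 + r2*t = 558/13; u1+u2 = 1041/13 + 558/13 = 123, on the frontier.)

1041/13


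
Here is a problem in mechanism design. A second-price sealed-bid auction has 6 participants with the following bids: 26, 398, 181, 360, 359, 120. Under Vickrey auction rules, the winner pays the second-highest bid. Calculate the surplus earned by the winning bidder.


Step 1: Sort bids in descending order: 398, 360, 359, 181, 120, 26
Step 2: The winning bid is the highest: 398
Step 3: The payment equals the second-highest bid: 360
Step 4: Surplus = winner's bid - payment = 398 - 360 = 38

38


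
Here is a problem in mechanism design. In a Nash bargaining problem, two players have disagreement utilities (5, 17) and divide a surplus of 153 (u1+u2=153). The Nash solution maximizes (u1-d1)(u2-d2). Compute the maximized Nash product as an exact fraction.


Step 1: The Nash solution splits surplus symmetrically above the disagreement point
Step 2: u1 = (total + d1 - d2)/2 = (153 + 5 - 17)/2 = 141/2
Step 3: u2 = (total - d1 + d2)/2 = (153 - 5 + 17)/2 = 165/2
Step 4: Nash product = (141/2 - 5) * (165/2 - 17)
Step 5: = 131/2 * 131/2 = 17161/4

17161/4


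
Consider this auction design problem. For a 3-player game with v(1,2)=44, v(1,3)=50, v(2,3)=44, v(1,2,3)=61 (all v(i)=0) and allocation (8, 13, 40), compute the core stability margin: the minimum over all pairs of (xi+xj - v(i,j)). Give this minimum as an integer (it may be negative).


Step 1: Slack for coalition (1,2): x1+x2 - v12 = 21 - 44 = -23
Step 2: Slack for coalition (1,3): x1+x3 - v13 = 48 - 50 = -2
Step 3: Slack for coalition (2,3): x2+x3 - v23 = 53 - 44 = 9
Step 4: Minimum slack = min(-23, -2, 9) = -23, attained by (1,2); coalition (1,2) can block (slack < 0), so the allocation is not in the core

-23


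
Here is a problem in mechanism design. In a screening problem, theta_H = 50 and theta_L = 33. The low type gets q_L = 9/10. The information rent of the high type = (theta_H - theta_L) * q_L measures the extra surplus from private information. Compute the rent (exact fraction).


Step 1: theta_H - theta_L = 50 - 33 = 17
Step 2: Information rent = (theta_H - theta_L) * q_L
Step 3: = 17 * 9/10
Step 4: = 153/10

153/10


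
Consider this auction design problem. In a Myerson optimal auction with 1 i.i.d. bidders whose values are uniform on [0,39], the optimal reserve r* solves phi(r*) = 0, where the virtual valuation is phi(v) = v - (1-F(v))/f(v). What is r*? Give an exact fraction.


Step 1: For U[0,39], F(v) = v/39 and f(v) = 1/39
Step 2: phi(v) = v - (1 - v/39)/(1/39) = v - (39 - v) = 2v - 39
Step 3: Set phi(r*) = 0: 2r* - 39 = 0
Step 4: r* = 39/2 (the number of bidders n = 1 does not enter)

39/2


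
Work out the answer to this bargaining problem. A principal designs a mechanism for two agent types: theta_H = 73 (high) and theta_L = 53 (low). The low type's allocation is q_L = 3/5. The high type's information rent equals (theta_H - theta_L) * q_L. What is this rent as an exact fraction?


Step 1: theta_H - theta_L = 73 - 53 = 20
Step 2: Information rent = (theta_H - theta_L) * q_L
Step 3: = 20 * 3/5
Step 4: = 12

12


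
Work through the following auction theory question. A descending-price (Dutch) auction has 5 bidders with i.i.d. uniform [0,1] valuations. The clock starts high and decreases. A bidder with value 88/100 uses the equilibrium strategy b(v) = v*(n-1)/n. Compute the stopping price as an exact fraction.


Step 1: Dutch auctions are strategically equivalent to first-price auctions
Step 2: The equilibrium bid is b(v) = v*(n-1)/n
Step 3: b = 22/25 * 4/5
Step 4: b = 88/125

88/125


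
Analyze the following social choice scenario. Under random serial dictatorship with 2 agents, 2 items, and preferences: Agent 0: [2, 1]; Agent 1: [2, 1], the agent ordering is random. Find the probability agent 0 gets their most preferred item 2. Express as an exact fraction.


Step 1: Agent 0 wants item 2
Step 2: There are 2 possible orderings of agents
Step 3: In 1 orderings, agent 0 gets item 2
Step 4: Probability = 1/2

1/2


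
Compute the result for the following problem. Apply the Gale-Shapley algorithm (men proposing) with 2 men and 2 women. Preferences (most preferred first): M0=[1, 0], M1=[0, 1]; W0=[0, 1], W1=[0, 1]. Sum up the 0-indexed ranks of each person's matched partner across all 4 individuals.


Step 1: Run Gale-Shapley (men propose, women hold best offer):
  M0 proposes to W1; she accepts
  M1 proposes to W0; she accepts
Step 2: Final matching: W0-M1, W1-M0
Step 3: 0-indexed ranks (man's rank of his match, then woman's): 0 + 1 + 0 + 0
Step 4: Total rank sum = 1

1


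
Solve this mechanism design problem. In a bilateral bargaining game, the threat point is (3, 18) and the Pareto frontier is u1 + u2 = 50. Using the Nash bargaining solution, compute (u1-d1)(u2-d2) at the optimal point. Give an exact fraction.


Step 1: The Nash solution splits surplus symmetrically above the disagreement point
Step 2: u1 = (total + d1 - d2)/2 = (50 + 3 - 18)/2 = 35/2
Step 3: u2 = (total - d1 + d2)/2 = (50 - 3 + 18)/2 = 65/2
Step 4: Nash product = (35/2 - 3) * (65/2 - 18)
Step 5: = 29/2 * 29/2 = 841/4

841/4


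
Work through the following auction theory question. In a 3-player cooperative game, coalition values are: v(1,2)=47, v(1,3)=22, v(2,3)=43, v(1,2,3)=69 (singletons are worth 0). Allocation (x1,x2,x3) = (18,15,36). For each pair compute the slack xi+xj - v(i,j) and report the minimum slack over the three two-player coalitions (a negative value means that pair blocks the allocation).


Step 1: Slack for coalition (1,2): x1+x2 - v12 = 33 - 47 = -14
Step 2: Slack for coalition (1,3): x1+x3 - v13 = 54 - 22 = 32
Step 3: Slack for coalition (2,3): x2+x3 - v23 = 51 - 43 = 8
Step 4: Minimum slack = min(-14, 32, 8) = -14, attained by (1,2); coalition (1,2) can block (slack < 0), so the allocation is not in the core

-14


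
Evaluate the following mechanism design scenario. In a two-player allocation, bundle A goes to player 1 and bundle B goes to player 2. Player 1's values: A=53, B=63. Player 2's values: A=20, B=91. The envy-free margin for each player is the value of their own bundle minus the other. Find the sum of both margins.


Step 1: Player 1's margin = v1(A) - v1(B) = 53 - 63 = -10
Step 2: Player 2's margin = v2(B) - v2(A) = 91 - 20 = 71
Step 3: Total margin = -10 + 71 = 61

61


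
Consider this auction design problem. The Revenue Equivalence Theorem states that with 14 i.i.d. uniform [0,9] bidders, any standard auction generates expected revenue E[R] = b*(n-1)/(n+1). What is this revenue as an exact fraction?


Step 1: By Revenue Equivalence, expected revenue = b*(n-1)/(n+1)
Step 2: Substituting n = 14, b = 9
Step 3: Revenue = 9*(14-1)/(14+1) = 9*13/15
Step 4: Revenue = 117/15 = 39/5

39/5


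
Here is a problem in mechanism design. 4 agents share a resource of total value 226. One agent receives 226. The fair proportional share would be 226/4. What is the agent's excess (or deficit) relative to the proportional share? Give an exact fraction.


Step 1: Proportional share = 226/4 = 113/2
Step 2: Agent's actual allocation = 226
Step 3: Excess = 226 - 113/2 = 339/2

339/2


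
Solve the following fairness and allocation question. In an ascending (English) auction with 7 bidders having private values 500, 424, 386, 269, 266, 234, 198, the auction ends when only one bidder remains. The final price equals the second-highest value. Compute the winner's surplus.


Step 1: Identify the highest value: 500
Step 2: Identify the second-highest value: 424
Step 3: The final price = second-highest value = 424
Step 4: Surplus = 500 - 424 = 76

76


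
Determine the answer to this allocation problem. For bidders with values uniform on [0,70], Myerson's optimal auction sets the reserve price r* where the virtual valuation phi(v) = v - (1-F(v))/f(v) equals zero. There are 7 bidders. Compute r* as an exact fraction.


Step 1: For U[0,70], F(v) = v/70 and f(v) = 1/70
Step 2: phi(v) = v - (1 - v/70)/(1/70) = v - (70 - v) = 2v - 70
Step 3: Set phi(r*) = 0: 2r* - 70 = 0
Step 4: r* = 70/2 = 35 (the number of bidders n = 7 does not enter)

35


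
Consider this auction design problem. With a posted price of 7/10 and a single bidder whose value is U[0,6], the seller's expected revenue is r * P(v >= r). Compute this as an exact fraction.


Step 1: Posted price r = 7/10, value support [0,6]
Step 2: P(v >= r) = (6 - 7/10)/6 = 53/60
Step 3: Expected revenue = r * P(v >= r) = 7/10 * 53/60
Step 4: Revenue = 371/600

371/600


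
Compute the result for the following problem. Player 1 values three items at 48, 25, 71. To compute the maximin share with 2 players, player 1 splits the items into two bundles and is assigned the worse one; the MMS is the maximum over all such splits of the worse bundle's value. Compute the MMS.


Step 1: Item values = 48, 25, 71
Step 2: Enumerate all 2-bundle partitions and take the smaller bundle:
  Partition 1: {48} vs {25,71} -> bundles 48, 96; min = 48
  Partition 2: {25} vs {48,71} -> bundles 25, 119; min = 25
  Partition 3: {71} vs {48,25} -> bundles 71, 73; min = 71
Step 3: MMS = max(48, 25, 71) = 71

71


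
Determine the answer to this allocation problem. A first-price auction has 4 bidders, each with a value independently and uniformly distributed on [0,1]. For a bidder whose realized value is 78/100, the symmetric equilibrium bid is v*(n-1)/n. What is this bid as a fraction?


Step 1: The symmetric BNE bidding function is b(v) = v * (n-1) / n
Step 2: Substitute v = 39/50 and n = 4
Step 3: b = 39/50 * 3/4
Step 4: b = 117/200

117/200


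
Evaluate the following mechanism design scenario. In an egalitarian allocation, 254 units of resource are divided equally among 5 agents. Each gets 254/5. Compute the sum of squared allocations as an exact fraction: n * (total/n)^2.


Step 1: Each agent's share = 254/5
Step 2: Square of each share = (254/5)^2 = 64516/25
Step 3: Sum of squares = 5 * 64516/25 = 64516/5

64516/5


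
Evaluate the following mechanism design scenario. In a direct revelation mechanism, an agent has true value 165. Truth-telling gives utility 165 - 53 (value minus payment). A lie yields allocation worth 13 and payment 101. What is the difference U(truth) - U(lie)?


Step 1: U(truth) = value - payment = 165 - 53 = 112
Step 2: U(lie) = allocation - payment = 13 - 101 = -88
Step 3: IC gap = 112 - (-88) = 200

200


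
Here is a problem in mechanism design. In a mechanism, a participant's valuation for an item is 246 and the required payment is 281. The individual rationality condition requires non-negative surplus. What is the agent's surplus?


Step 1: Surplus = value - payment = 246 - 281 = -35
Step 2: IR is violated (surplus < 0)

-35


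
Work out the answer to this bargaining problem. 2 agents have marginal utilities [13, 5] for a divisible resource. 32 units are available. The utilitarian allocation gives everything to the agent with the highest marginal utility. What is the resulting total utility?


Step 1: The marginal utilities are [13, 5]
Step 2: The highest marginal utility is 13
Step 3: All 32 units go to that agent
Step 4: Total utility = 13 * 32 = 416

416


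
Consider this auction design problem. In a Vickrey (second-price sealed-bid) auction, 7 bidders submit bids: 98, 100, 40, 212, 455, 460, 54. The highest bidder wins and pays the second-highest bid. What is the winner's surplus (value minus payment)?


Step 1: Sort bids in descending order: 460, 455, 212, 100, 98, 54, 40
Step 2: The winning bid is the highest: 460
Step 3: The payment equals the second-highest bid: 455
Step 4: Surplus = winner's bid - payment = 460 - 455 = 5

5


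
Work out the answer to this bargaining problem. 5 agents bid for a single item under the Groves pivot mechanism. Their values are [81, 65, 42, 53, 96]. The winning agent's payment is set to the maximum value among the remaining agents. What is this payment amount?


Step 1: The efficient winner is agent 4 with value 96
Step 2: Other agents' values: [81, 65, 42, 53]
Step 3: Pivot payment = max(others) = 81
Step 4: The winner pays 81

81


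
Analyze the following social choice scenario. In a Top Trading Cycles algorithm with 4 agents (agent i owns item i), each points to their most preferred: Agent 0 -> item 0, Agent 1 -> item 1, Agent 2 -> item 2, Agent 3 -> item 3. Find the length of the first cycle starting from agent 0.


Step 1: Trace the pointer graph from agent 0: 0 -> 0
Step 2: A cycle is detected when we revisit agent 0
Step 3: The cycle is: 0 -> 0
Step 4: Cycle length = 1

1


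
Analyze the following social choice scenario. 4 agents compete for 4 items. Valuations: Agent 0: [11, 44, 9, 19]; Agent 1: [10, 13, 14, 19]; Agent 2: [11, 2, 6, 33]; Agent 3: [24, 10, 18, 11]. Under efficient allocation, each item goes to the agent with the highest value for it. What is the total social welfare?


Step 1: For each item, find the maximum value among all agents.
Step 2: Item 0 -> Agent 3 (value 24)
Step 3: Item 1 -> Agent 0 (value 44)
Step 4: Item 2 -> Agent 3 (value 18)
Step 5: Item 3 -> Agent 2 (value 33)
Step 6: Total welfare = 24 + 44 + 18 + 33 = 119

119


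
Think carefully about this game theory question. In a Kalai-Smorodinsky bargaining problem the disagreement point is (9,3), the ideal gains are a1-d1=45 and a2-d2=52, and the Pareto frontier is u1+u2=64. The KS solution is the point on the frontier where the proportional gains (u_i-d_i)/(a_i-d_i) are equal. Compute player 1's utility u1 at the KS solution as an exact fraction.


Step 1: At the KS point, (u1-d1)/r1 = (u2-d2)/r2 = t and u1+u2 = 64
Step 2: u1 = d1 + r1*t and u2 = d2 + r2*t, so (d1 + r1*t) + (d2 + r2*t) = 64
Step 3: t = (64 - 9 - 3)/(45 + 52) = 52/97
Step 4: u1 = d1 + r1*t = 9 + 45 * 52/97 = 3213/97
Step 5: (Check: u2 = d2 + r2*t = 2995/97; u1+u2 = 3213/97 + 2995/97 = 64, on the frontier.)

3213/97


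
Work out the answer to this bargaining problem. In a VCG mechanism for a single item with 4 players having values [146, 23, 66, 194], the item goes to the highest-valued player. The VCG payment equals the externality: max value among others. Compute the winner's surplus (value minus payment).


Step 1: The winner is the agent with the highest value: agent 3 with value 194
Step 2: Values of other agents: [146, 23, 66]
Step 3: VCG payment = max of others' values = 146
Step 4: Surplus = 194 - 146 = 48

48


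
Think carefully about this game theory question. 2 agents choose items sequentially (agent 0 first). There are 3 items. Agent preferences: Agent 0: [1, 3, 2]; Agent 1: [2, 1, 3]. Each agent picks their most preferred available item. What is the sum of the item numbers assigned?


Step 1: Agent 0 picks item 1
Step 2: Agent 1 picks item 2
Step 3: Sum = 1 + 2 = 3

3


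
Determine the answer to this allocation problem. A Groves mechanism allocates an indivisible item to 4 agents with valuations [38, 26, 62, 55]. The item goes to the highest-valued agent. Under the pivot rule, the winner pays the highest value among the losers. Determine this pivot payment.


Step 1: The efficient winner is agent 2 with value 62
Step 2: Other agents' values: [38, 26, 55]
Step 3: Pivot payment = max(others) = 55
Step 4: The winner pays 55

55


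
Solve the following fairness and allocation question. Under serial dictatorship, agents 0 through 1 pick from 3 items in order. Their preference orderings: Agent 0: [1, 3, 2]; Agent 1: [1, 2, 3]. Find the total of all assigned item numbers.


Step 1: Agent 0 picks item 1
Step 2: Agent 1 picks item 2
Step 3: Sum = 1 + 2 = 3

3


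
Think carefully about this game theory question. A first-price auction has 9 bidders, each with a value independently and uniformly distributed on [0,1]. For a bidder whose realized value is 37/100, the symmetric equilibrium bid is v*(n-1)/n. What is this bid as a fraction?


Step 1: The symmetric BNE bidding function is b(v) = v * (n-1) / n
Step 2: Substitute v = 37/100 and n = 9
Step 3: b = 37/100 * 8/9
Step 4: b = 74/225

74/225


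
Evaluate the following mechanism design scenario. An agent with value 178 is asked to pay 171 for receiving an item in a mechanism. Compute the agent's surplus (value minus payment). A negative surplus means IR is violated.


Step 1: Surplus = value - payment = 178 - 171 = 7
Step 2: IR is satisfied (surplus >= 0)

7


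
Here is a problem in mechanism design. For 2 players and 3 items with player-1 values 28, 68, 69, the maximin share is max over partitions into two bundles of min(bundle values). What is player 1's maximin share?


Step 1: Item values = 28, 68, 69
Step 2: Enumerate all 2-bundle partitions and take the smaller bundle:
  Partition 1: {28} vs {68,69} -> bundles 28, 137; min = 28
  Partition 2: {68} vs {28,69} -> bundles 68, 97; min = 68
  Partition 3: {69} vs {28,68} -> bundles 69, 96; min = 69
Step 3: MMS = max(28, 68, 69) = 69

69


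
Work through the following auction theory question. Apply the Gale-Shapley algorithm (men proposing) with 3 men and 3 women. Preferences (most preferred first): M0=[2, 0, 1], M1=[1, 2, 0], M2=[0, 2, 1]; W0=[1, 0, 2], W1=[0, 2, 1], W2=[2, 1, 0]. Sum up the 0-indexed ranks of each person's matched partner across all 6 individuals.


Step 1: Run Gale-Shapley (men propose, women hold best offer):
  M0 proposes to W2; she accepts
  M1 proposes to W1; she accepts
  M2 proposes to W0; she accepts
Step 2: Final matching: W0-M2, W1-M1, W2-M0
Step 3: 0-indexed ranks (man's rank of his match, then woman's): 0 + 2 + 0 + 2 + 0 + 2
Step 4: Total rank sum = 6

6


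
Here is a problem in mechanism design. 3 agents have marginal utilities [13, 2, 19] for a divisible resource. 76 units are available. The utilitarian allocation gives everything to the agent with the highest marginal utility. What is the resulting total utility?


Step 1: The marginal utilities are [13, 2, 19]
Step 2: The highest marginal utility is 19
Step 3: All 76 units go to that agent
Step 4: Total utility = 19 * 76 = 1444

1444


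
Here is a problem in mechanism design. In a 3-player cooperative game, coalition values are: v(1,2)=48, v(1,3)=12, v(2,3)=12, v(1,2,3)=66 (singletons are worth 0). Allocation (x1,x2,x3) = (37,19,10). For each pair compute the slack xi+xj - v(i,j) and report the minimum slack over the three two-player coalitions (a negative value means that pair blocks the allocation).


Step 1: Slack for coalition (1,2): x1+x2 - v12 = 56 - 48 = 8
Step 2: Slack for coalition (1,3): x1+x3 - v13 = 47 - 12 = 35
Step 3: Slack for coalition (2,3): x2+x3 - v23 = 29 - 12 = 17
Step 4: Minimum slack = min(8, 35, 17) = 8, attained by (1,2); no pair can gain by deviating, so the allocation is in the core

8


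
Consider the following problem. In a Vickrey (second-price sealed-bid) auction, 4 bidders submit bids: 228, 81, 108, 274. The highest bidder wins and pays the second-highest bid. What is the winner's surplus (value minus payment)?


Step 1: Sort bids in descending order: 274, 228, 108, 81
Step 2: The winning bid is the highest: 274
Step 3: The payment equals the second-highest bid: 228
Step 4: Surplus = winner's bid - payment = 274 - 228 = 46

46


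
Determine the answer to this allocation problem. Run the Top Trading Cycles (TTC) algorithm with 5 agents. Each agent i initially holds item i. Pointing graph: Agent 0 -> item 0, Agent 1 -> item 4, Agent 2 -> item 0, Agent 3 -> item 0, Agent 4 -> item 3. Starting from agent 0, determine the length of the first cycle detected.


Step 1: Trace the pointer graph from agent 0: 0 -> 0
Step 2: A cycle is detected when we revisit agent 0
Step 3: The cycle is: 0 -> 0
Step 4: Cycle length = 1

1


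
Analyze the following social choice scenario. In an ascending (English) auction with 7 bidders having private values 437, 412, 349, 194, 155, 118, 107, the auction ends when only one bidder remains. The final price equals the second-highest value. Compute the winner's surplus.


Step 1: Identify the highest value: 437
Step 2: Identify the second-highest value: 412
Step 3: The final price = second-highest value = 412
Step 4: Surplus = 437 - 412 = 25

25


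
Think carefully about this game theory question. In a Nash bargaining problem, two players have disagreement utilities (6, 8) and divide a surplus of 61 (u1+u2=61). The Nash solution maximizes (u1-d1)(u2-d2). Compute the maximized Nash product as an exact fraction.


Step 1: The Nash solution splits surplus symmetrically above the disagreement point
Step 2: u1 = (total + d1 - d2)/2 = (61 + 6 - 8)/2 = 59/2
Step 3: u2 = (total - d1 + d2)/2 = (61 - 6 + 8)/2 = 63/2
Step 4: Nash product = (59/2 - 6) * (63/2 - 8)
Step 5: = 47/2 * 47/2 = 2209/4

2209/4


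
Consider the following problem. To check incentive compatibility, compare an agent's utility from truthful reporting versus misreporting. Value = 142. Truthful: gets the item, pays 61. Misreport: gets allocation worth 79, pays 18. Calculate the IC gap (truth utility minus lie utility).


Step 1: U(truth) = value - payment = 142 - 61 = 81
Step 2: U(lie) = allocation - payment = 79 - 18 = 61
Step 3: IC gap = 81 - 61 = 20

20


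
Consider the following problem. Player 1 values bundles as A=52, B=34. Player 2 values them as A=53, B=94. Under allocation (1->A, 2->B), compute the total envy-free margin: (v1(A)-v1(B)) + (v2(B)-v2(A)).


Step 1: Player 1's margin = v1(A) - v1(B) = 52 - 34 = 18
Step 2: Player 2's margin = v2(B) - v2(A) = 94 - 53 = 41
Step 3: Total margin = 18 + 41 = 59

59


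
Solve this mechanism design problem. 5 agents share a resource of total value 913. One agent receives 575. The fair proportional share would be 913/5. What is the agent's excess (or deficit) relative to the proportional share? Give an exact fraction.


Step 1: Proportional share = 913/5
Step 2: Agent's actual allocation = 575
Step 3: Excess = 575 - 913/5 = 1962/5

1962/5


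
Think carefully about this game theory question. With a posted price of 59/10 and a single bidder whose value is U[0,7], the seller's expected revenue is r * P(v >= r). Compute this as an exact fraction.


Step 1: Posted price r = 59/10, value support [0,7]
Step 2: P(v >= r) = (7 - 59/10)/7 = 11/70
Step 3: Expected revenue = r * P(v >= r) = 59/10 * 11/70
Step 4: Revenue = 649/700

649/700


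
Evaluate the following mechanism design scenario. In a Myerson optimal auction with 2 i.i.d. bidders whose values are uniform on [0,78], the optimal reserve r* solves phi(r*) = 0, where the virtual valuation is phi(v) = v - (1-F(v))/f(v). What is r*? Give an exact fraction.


Step 1: For U[0,78], F(v) = v/78 and f(v) = 1/78
Step 2: phi(v) = v - (1 - v/78)/(1/78) = v - (78 - v) = 2v - 78
Step 3: Set phi(r*) = 0: 2r* - 78 = 0
Step 4: r* = 78/2 = 39 (the number of bidders n = 2 does not enter)

39


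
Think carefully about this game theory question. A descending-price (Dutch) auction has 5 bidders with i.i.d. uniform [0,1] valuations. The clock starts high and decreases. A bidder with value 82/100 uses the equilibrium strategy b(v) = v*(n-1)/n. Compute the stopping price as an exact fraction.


Step 1: Dutch auctions are strategically equivalent to first-price auctions
Step 2: The equilibrium bid is b(v) = v*(n-1)/n
Step 3: b = 41/50 * 4/5
Step 4: b = 82/125

82/125


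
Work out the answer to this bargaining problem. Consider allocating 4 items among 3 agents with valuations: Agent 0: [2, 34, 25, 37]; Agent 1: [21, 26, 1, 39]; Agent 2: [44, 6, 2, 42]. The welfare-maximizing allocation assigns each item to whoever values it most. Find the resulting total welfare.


Step 1: For each item, find the maximum value among all agents.
Step 2: Item 0 -> Agent 2 (value 44)
Step 3: Item 1 -> Agent 0 (value 34)
Step 4: Item 2 -> Agent 0 (value 25)
Step 5: Item 3 -> Agent 2 (value 42)
Step 6: Total welfare = 44 + 34 + 25 + 42 = 145

145


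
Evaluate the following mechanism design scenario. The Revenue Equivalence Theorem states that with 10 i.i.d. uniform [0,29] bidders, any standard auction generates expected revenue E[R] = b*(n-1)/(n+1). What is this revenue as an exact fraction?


Step 1: By Revenue Equivalence, expected revenue = b*(n-1)/(n+1)
Step 2: Substituting n = 10, b = 29
Step 3: Revenue = 29*(10-1)/(10+1) = 29*9/11
Step 4: Revenue = 261/11

261/11


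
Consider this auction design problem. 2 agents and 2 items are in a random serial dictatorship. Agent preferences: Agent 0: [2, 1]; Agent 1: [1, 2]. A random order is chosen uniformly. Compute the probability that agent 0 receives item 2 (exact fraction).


Step 1: Agent 0 wants item 2
Step 2: There are 2 possible orderings of agents
Step 3: In 2 orderings, agent 0 gets item 2
Step 4: Probability = 2/2 = 1

1


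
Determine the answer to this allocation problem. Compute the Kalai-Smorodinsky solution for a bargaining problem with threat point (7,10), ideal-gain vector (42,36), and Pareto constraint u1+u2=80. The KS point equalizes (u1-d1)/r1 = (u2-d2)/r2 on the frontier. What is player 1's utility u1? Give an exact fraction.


Step 1: At the KS point, (u1-d1)/r1 = (u2-d2)/r2 = t and u1+u2 = 80
Step 2: u1 = d1 + r1*t and u2 = d2 + r2*t, so (d1 + r1*t) + (d2 + r2*t) = 80
Step 3: t = (80 - 7 - 10)/(42 + 36) = 63/78 = 21/26
Step 4: u1 = d1 + r1*t = 7 + 42 * 21/26 = 532/13
Step 5: (Check: u2 = d2 + r2*t = 508/13; u1+u2 = 532/13 + 508/13 = 80, on the frontier.)

532/13


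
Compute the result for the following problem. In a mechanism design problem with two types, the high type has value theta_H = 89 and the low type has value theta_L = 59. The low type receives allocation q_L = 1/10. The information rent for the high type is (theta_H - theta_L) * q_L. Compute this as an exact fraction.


Step 1: theta_H - theta_L = 89 - 59 = 30
Step 2: Information rent = (theta_H - theta_L) * q_L
Step 3: = 30 * 1/10
Step 4: = 3

3


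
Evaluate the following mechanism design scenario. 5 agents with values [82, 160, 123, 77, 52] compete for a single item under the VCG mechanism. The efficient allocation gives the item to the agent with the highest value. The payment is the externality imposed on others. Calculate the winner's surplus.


Step 1: The winner is the agent with the highest value: agent 1 with value 160
Step 2: Values of other agents: [82, 123, 77, 52]
Step 3: VCG payment = max of others' values = 123
Step 4: Surplus = 160 - 123 = 37

37


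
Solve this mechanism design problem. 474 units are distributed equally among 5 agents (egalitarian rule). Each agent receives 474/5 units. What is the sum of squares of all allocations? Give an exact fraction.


Step 1: Each agent's share = 474/5
Step 2: Square of each share = (474/5)^2 = 224676/25
Step 3: Sum of squares = 5 * 224676/25 = 224676/5

224676/5


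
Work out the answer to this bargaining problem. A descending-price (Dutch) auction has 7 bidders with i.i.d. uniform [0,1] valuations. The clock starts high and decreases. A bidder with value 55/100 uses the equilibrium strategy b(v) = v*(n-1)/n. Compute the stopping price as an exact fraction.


Step 1: Dutch auctions are strategically equivalent to first-price auctions
Step 2: The equilibrium bid is b(v) = v*(n-1)/n
Step 3: b = 11/20 * 6/7
Step 4: b = 33/70

33/70


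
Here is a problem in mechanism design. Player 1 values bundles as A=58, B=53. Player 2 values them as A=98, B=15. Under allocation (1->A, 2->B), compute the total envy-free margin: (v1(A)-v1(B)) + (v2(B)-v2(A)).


Step 1: Player 1's margin = v1(A) - v1(B) = 58 - 53 = 5
Step 2: Player 2's margin = v2(B) - v2(A) = 15 - 98 = -83
Step 3: Total margin = 5 + -83 = -78

-78


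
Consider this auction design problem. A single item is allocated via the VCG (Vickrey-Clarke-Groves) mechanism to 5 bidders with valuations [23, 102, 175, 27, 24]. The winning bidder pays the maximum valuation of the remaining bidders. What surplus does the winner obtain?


Step 1: The winner is the agent with the highest value: agent 2 with value 175
Step 2: Values of other agents: [23, 102, 27, 24]
Step 3: VCG payment = max of others' values = 102
Step 4: Surplus = 175 - 102 = 73

73


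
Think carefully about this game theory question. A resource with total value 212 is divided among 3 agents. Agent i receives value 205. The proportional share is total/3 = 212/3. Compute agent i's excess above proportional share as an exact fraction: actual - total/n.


Step 1: Proportional share = 212/3
Step 2: Agent's actual allocation = 205
Step 3: Excess = 205 - 212/3 = 403/3

403/3


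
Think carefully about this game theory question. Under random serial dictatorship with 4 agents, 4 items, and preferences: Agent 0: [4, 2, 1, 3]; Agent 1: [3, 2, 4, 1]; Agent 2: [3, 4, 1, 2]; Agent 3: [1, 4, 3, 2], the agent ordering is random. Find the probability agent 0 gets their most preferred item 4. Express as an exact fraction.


Step 1: Agent 0 wants item 4
Step 2: There are 24 possible orderings of agents
Step 3: In 20 orderings, agent 0 gets item 4
Step 4: Probability = 20/24 = 5/6

5/6


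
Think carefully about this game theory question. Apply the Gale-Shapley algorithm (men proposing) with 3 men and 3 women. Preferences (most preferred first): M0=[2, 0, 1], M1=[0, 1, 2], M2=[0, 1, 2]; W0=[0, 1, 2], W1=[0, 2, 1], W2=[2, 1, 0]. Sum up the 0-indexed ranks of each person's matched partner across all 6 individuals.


Step 1: Run Gale-Shapley (men propose, women hold best offer):
  M0 proposes to W2; she accepts
  M1 proposes to W0; she accepts
  M2 proposes to W0; rejected
  M2 proposes to W1; she accepts
Step 2: Final matching: W0-M1, W1-M2, W2-M0
Step 3: 0-indexed ranks (man's rank of his match, then woman's): 0 + 1 + 1 + 1 + 0 + 2
Step 4: Total rank sum = 5

5


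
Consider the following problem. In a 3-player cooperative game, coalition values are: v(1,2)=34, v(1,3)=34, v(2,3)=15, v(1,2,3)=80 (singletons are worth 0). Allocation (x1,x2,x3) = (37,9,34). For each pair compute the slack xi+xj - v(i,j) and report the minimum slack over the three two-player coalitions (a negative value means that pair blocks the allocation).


Step 1: Slack for coalition (1,2): x1+x2 - v12 = 46 - 34 = 12
Step 2: Slack for coalition (1,3): x1+x3 - v13 = 71 - 34 = 37
Step 3: Slack for coalition (2,3): x2+x3 - v23 = 43 - 15 = 28
Step 4: Minimum slack = min(12, 37, 28) = 12, attained by (1,2); no pair can gain by deviating, so the allocation is in the core

12


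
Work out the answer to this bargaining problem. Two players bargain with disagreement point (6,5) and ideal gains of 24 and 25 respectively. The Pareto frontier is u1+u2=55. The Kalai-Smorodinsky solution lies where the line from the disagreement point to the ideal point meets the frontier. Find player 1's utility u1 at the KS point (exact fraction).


Step 1: At the KS point, (u1-d1)/r1 = (u2-d2)/r2 = t and u1+u2 = 55
Step 2: u1 = d1 + r1*t and u2 = d2 + r2*t, so (d1 + r1*t) + (d2 + r2*t) = 55
Step 3: t = (55 - 6 - 5)/(24 + 25) = 44/49
Step 4: u1 = d1 + r1*t = 6 + 24 * 44/49 = 1350/49
Step 5: (Check: u2 = d2 + r2*t = 1345/49; u1+u2 = 1350/49 + 1345/49 = 55, on the frontier.)

1350/49
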